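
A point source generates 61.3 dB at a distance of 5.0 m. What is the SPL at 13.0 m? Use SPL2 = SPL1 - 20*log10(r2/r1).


r2/r1 = 13.0/5.0 = 2.6
Correction = 20*log10(2.6) = 8.29947 dB
SPL2 = 61.3 - 8.29947 = 53.001 dB


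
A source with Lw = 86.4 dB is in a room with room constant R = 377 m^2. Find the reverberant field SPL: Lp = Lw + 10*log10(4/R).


4/R = 4/377 = 0.0106101
Lp = 86.4 + 10*log10(0.0106101) = 66.657 dB


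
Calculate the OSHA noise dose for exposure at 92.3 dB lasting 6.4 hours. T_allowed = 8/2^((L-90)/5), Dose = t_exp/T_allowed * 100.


T_allowed = 8 / 2^((92.3 - 90)/5) = 5.81589 hr
Dose = 6.4 / 5.81589 * 100 = 110.04 %


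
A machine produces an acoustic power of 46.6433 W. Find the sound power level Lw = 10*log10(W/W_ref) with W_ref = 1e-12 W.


W / W_ref = 46.6433 / 1e-12 = 4.66433e+13
Lw = 10 * log10(4.66433e+13) = 136.69 dB


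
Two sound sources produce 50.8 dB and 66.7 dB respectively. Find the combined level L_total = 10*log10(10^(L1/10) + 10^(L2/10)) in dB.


10^(50.8/10) = 120226
10^(66.7/10) = 4.67735e+06
Sum = 120226 + 4.67735e+06 = 4.79758e+06
L_total = 10*log10(4.79758e+06) = 66.81 dB


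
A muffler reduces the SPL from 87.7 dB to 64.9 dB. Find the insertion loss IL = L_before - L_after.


Insertion loss = SPL without muffler - SPL with muffler
IL = 87.7 - 64.9 = 22.8 dB


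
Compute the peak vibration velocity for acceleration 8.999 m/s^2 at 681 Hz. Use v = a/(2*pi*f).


omega = 2*pi*f = 2*pi*681 = 4278.85 rad/s
v = a / omega = 8.999 / 4278.85 = 0.0021031 m/s


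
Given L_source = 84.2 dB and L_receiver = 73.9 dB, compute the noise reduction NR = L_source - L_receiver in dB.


NR = L_source - L_receiver (difference between source and receiving room levels)
NR = 84.2 - 73.9 = 10.3 dB


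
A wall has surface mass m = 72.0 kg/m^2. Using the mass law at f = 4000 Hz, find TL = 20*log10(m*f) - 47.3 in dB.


m * f = 72.0 * 4000 = 288000
20*log10(288000) = 109.188 dB
TL = 109.188 - 47.3 = 61.888 dB


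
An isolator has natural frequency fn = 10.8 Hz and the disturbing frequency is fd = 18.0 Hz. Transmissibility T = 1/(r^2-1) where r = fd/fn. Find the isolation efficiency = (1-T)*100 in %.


r = 18.0 / 10.8 = 1.66667
r^2 - 1 = 1.66667^2 - 1 = 1.77779
T = 1/1.77779 = 0.562496
Efficiency = (1 - 0.562496)*100 = 43.75 %


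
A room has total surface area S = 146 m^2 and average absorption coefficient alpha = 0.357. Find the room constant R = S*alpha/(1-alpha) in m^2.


R = 146 * 0.357 / (1 - 0.357) = 81.061 m^2


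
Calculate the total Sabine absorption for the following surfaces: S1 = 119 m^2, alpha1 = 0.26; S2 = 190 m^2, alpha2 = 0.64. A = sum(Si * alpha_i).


119 * 0.26 = 30.94
190 * 0.64 = 121.6
A_total = 30.94 + 121.6 = 152.54 m^2


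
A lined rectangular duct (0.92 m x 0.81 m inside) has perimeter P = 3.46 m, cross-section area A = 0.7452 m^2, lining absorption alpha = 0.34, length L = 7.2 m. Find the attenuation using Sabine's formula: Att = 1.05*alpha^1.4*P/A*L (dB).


alpha^1.4 = 0.34^1.4 = 0.220836
Attenuation rate = 1.05 * alpha^1.4 * P / A
= 1.05 * 0.220836 * 3.46 / 0.7452 = 1.07662 dB/m
Total Att = 1.07662 * 7.2 = 7.7517 dB


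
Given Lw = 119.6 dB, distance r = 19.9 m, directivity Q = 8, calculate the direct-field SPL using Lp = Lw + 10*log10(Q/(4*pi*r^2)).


4*pi*r^2 = 4*pi*19.9^2 = 4976.41 m^2
Q / (4*pi*r^2) = 8 / 4976.41 = 0.00160758
Lp = 119.6 + 10*log10(0.00160758) = 91.662 dB


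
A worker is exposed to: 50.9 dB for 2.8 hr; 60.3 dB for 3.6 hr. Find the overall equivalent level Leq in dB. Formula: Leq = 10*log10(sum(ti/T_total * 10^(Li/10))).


T_total = 2.8 + 3.6 = 6.4 hr
(2.8/6.4) * 10^(50.9/10) = 53824.3
(3.6/6.4) * 10^(60.3/10) = 602730
Sum = 53824.3 + 602730 = 656554
Leq = 10*log10(656554) = 58.173 dB


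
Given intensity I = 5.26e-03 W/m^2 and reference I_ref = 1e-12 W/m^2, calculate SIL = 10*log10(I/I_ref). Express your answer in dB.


I / I_ref = 5.26e-03 / 1e-12 = 5.26e+09
SIL = 10 * log10(5.26e+09) = 97.21 dB


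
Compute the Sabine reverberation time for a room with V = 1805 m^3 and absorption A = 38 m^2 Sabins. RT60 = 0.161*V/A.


RT60 = 0.161 * 1805 / 38 = 7.6475 s


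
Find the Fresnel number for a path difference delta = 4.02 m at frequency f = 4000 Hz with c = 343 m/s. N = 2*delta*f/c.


N = 2*delta*f/c = 2*delta/lambda, where lambda = c/f
lambda = 343 / 4000 = 0.08575 m
N = 2 * 4.02 / 0.08575 = 93.761


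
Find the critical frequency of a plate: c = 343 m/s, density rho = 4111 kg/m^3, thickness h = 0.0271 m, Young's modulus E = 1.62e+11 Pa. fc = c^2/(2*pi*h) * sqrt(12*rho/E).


12*rho/E = 12*4111/1.62e+11 = 3.04519e-07
sqrt(12*rho/E) = sqrt(3.04519e-07) = 0.000551832
c^2/(2*pi*h) = 343^2/(2*pi*0.0271) = 690938
fc = 690938 * 0.000551832 = 381.28 Hz


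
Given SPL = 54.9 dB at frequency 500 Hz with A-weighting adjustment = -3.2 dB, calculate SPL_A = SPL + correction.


A-weighting table: 500 Hz -> -3.2 dB correction
SPL_A = SPL + correction = 54.9 + (-3.2) = 51.7 dBA


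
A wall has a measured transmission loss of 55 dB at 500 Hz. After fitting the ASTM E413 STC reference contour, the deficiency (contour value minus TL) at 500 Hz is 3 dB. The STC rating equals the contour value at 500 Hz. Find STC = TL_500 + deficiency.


By ASTM E413, STC = value of the fitted reference contour at 500 Hz.
Contour value at 500 Hz = TL_500 + deficiency = 55 + 3 = 58
STC = 58


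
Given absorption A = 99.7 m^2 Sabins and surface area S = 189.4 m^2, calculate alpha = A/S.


Absorption coefficient = absorbed power / incident power
alpha = A / S = 99.7 / 189.4 = 0.5264


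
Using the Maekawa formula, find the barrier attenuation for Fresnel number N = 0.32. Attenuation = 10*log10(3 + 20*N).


3 + 20*N = 3 + 20*0.32 = 9.4
Att = 10*log10(9.4) = 9.7313 dB


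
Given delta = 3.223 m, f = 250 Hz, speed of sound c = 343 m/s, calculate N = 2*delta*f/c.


N = 2*delta*f/c = 2*delta/lambda, where lambda = c/f
lambda = 343 / 250 = 1.372 m
N = 2 * 3.223 / 1.372 = 4.6983


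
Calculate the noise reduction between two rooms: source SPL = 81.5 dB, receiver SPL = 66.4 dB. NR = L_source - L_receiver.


NR = L_source - L_receiver (difference between source and receiving room levels)
NR = 81.5 - 66.4 = 15.1 dB


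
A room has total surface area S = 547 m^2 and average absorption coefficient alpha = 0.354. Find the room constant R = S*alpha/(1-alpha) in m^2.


R = 547 * 0.354 / (1 - 0.354) = 299.75 m^2


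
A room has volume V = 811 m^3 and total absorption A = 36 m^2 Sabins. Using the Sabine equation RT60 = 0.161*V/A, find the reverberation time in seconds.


RT60 = 0.161 * 811 / 36 = 3.627 s


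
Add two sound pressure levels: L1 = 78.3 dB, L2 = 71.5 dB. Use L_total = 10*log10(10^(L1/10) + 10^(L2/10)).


10^(78.3/10) = 6.76083e+07
10^(71.5/10) = 1.41254e+07
Sum = 6.76083e+07 + 1.41254e+07 = 8.17337e+07
L_total = 10*log10(8.17337e+07) = 79.124 dB


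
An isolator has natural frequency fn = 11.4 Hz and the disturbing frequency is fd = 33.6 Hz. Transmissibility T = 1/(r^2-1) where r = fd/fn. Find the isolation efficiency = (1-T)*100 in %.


r = 33.6 / 11.4 = 2.94737
r^2 - 1 = 2.94737^2 - 1 = 7.68699
T = 1/7.68699 = 0.13009
Efficiency = (1 - 0.13009)*100 = 86.991 %


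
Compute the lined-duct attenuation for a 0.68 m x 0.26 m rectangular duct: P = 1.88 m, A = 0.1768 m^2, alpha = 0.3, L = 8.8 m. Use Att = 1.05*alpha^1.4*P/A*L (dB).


alpha^1.4 = 0.3^1.4 = 0.18534
Attenuation rate = 1.05 * alpha^1.4 * P / A
= 1.05 * 0.18534 * 1.88 / 0.1768 = 2.06935 dB/m
Total Att = 2.06935 * 8.8 = 18.21 dB


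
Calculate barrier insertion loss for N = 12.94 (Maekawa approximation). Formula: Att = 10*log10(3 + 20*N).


3 + 20*N = 3 + 20*12.94 = 261.8
Att = 10*log10(261.8) = 24.18 dB


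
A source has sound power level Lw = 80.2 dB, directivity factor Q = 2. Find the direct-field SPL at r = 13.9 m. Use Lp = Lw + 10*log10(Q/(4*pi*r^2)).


4*pi*r^2 = 4*pi*13.9^2 = 2427.95 m^2
Q / (4*pi*r^2) = 2 / 2427.95 = 0.00082374
Lp = 80.2 + 10*log10(0.00082374) = 49.358 dB


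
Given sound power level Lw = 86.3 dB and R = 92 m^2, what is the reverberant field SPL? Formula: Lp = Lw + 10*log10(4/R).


4/R = 4/92 = 0.0434783
Lp = 86.3 + 10*log10(0.0434783) = 72.683 dB


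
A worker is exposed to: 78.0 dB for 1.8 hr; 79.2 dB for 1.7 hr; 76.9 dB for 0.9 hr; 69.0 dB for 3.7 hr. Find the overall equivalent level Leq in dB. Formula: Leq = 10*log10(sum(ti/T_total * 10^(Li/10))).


T_total = 1.8 + 1.7 + 0.9 + 3.7 = 8.1 hr
(1.8/8.1) * 10^(78.0/10) = 1.40213e+07
(1.7/8.1) * 10^(79.2/10) = 1.74568e+07
(0.9/8.1) * 10^(76.9/10) = 5.44199e+06
(3.7/8.1) * 10^(69.0/10) = 3.62841e+06
Sum = 1.40213e+07 + 1.74568e+07 + 5.44199e+06 + 3.62841e+06 = 4.05485e+07
Leq = 10*log10(4.05485e+07) = 76.08 dB


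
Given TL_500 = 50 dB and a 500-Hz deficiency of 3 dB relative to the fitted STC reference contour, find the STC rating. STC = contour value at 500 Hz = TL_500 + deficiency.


By ASTM E413, STC = value of the fitted reference contour at 500 Hz.
Contour value at 500 Hz = TL_500 + deficiency = 50 + 3 = 53
STC = 53


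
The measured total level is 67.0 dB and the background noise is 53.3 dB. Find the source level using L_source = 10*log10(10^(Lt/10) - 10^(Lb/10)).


10^(67.0/10) = 5.01187e+06
10^(53.3/10) = 213796
Difference = 5.01187e+06 - 213796 = 4.79807e+06
L_source = 10*log10(4.79807e+06) = 66.811 dB


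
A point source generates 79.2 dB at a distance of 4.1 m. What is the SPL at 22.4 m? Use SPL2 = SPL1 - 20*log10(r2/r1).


r2/r1 = 22.4/4.1 = 5.46341
Correction = 20*log10(5.46341) = 14.7493 dB
SPL2 = 79.2 - 14.7493 = 64.451 dB


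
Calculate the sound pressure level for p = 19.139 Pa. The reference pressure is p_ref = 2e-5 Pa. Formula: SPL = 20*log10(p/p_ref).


p / p_ref = 19.139 / 2e-5 = 956950
SPL = 20 * log10(956950) = 119.62 dB


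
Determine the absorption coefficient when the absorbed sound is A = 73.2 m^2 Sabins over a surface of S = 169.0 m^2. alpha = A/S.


Absorption coefficient = absorbed power / incident power
alpha = A / S = 73.2 / 169.0 = 0.43314


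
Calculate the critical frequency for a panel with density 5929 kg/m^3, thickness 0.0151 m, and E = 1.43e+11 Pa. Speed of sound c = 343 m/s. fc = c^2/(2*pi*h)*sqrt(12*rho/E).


12*rho/E = 12*5929/1.43e+11 = 4.97538e-07
sqrt(12*rho/E) = sqrt(4.97538e-07) = 0.000705364
c^2/(2*pi*h) = 343^2/(2*pi*0.0151) = 1.24003e+06
fc = 1.24003e+06 * 0.000705364 = 874.67 Hz


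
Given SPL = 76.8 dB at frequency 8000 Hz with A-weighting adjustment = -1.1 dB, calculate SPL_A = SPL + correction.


A-weighting table: 8000 Hz -> -1.1 dB correction
SPL_A = SPL + correction = 76.8 + (-1.1) = 75.7 dBA


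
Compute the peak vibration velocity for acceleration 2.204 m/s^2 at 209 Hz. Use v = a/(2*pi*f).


omega = 2*pi*f = 2*pi*209 = 1313.19 rad/s
v = a / omega = 2.204 / 1313.19 = 0.0016784 m/s


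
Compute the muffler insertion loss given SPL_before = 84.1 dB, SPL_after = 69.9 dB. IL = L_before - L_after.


Insertion loss = SPL without muffler - SPL with muffler
IL = 84.1 - 69.9 = 14.2 dB


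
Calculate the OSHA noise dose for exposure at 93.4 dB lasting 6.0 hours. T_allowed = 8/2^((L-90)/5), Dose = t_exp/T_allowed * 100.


T_allowed = 8 / 2^((93.4 - 90)/5) = 4.99332 hr
Dose = 6.0 / 4.99332 * 100 = 120.16 %


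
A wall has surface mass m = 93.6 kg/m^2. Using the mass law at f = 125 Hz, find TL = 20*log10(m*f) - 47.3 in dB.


m * f = 93.6 * 125 = 11700
20*log10(11700) = 81.3637 dB
TL = 81.3637 - 47.3 = 34.064 dB


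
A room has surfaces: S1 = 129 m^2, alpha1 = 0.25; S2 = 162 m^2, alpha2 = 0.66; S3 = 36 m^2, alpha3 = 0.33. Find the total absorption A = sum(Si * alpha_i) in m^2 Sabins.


129 * 0.25 = 32.25
162 * 0.66 = 106.92
36 * 0.33 = 11.88
A_total = 32.25 + 106.92 + 11.88 = 151.05 m^2


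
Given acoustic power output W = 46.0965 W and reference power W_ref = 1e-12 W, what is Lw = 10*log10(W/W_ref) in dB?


W / W_ref = 46.0965 / 1e-12 = 4.60965e+13
Lw = 10 * log10(4.60965e+13) = 136.64 dB


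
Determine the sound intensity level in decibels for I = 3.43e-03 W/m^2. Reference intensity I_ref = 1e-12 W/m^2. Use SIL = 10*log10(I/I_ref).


I / I_ref = 3.43e-03 / 1e-12 = 3.43e+09
SIL = 10 * log10(3.43e+09) = 95.353 dB


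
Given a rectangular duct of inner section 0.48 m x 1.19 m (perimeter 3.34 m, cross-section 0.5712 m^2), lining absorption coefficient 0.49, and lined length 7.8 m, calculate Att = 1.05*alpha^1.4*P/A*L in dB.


alpha^1.4 = 0.49^1.4 = 0.368362
Attenuation rate = 1.05 * alpha^1.4 * P / A
= 1.05 * 0.368362 * 3.34 / 0.5712 = 2.26163 dB/m
Total Att = 2.26163 * 7.8 = 17.641 dB


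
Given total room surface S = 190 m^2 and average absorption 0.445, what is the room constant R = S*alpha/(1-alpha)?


R = 190 * 0.445 / (1 - 0.445) = 152.34 m^2


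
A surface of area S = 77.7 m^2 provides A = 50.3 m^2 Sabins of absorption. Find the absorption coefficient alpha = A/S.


Absorption coefficient = absorbed power / incident power
alpha = A / S = 50.3 / 77.7 = 0.64736


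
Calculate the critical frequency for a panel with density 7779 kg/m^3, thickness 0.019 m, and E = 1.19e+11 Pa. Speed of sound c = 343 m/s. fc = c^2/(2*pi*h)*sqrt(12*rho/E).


12*rho/E = 12*7779/1.19e+11 = 7.84437e-07
sqrt(12*rho/E) = sqrt(7.84437e-07) = 0.000885684
c^2/(2*pi*h) = 343^2/(2*pi*0.019) = 985496
fc = 985496 * 0.000885684 = 872.84 Hz


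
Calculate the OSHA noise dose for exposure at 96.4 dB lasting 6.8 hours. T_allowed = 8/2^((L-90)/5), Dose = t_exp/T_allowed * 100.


T_allowed = 8 / 2^((96.4 - 90)/5) = 3.29436 hr
Dose = 6.8 / 3.29436 * 100 = 206.41 %


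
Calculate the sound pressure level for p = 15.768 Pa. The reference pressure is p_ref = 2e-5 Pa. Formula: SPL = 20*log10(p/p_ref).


p / p_ref = 15.768 / 2e-5 = 788400
SPL = 20 * log10(788400) = 117.93 dB


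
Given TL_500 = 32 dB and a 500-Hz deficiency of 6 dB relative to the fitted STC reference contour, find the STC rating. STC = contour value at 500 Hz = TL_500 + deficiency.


By ASTM E413, STC = value of the fitted reference contour at 500 Hz.
Contour value at 500 Hz = TL_500 + deficiency = 32 + 6 = 38
STC = 38


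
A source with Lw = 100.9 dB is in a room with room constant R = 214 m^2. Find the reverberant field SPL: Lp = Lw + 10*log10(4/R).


4/R = 4/214 = 0.0186916
Lp = 100.9 + 10*log10(0.0186916) = 83.616 dB


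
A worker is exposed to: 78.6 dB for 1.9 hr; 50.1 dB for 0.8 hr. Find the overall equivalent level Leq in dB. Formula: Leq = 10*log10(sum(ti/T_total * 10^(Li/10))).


T_total = 1.9 + 0.8 = 2.7 hr
(1.9/2.7) * 10^(78.6/10) = 5.09788e+07
(0.8/2.7) * 10^(50.1/10) = 30319.8
Sum = 5.09788e+07 + 30319.8 = 5.10091e+07
Leq = 10*log10(5.10091e+07) = 77.076 dB


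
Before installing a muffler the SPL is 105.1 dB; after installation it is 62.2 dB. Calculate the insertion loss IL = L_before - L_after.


Insertion loss = SPL without muffler - SPL with muffler
IL = 105.1 - 62.2 = 42.9 dB


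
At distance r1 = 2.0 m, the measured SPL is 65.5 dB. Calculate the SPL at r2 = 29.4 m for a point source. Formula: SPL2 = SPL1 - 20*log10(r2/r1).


r2/r1 = 29.4/2.0 = 14.7
Correction = 20*log10(14.7) = 23.3463 dB
SPL2 = 65.5 - 23.3463 = 42.154 dB


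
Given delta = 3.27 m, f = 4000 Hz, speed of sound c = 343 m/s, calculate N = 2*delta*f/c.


N = 2*delta*f/c = 2*delta/lambda, where lambda = c/f
lambda = 343 / 4000 = 0.08575 m
N = 2 * 3.27 / 0.08575 = 76.268


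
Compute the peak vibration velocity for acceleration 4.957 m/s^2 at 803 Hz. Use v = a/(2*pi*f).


omega = 2*pi*f = 2*pi*803 = 5045.4 rad/s
v = a / omega = 4.957 / 5045.4 = 0.00098248 m/s


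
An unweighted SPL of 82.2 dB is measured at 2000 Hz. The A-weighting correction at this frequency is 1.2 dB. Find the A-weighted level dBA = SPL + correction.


A-weighting table: 2000 Hz -> 1.2 dB correction
SPL_A = SPL + correction = 82.2 + (1.2) = 83.4 dBA


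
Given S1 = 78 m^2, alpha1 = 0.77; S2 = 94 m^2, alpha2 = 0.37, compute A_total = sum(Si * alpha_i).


78 * 0.77 = 60.06
94 * 0.37 = 34.78
A_total = 60.06 + 34.78 = 94.84 m^2


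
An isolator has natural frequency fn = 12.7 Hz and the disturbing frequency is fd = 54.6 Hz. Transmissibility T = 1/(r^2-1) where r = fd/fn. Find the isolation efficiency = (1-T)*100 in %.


r = 54.6 / 12.7 = 4.29921
r^2 - 1 = 4.29921^2 - 1 = 17.4832
T = 1/17.4832 = 0.0571978
Efficiency = (1 - 0.0571978)*100 = 94.28 %


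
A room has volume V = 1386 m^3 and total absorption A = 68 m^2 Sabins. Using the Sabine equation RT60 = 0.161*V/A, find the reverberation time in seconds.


RT60 = 0.161 * 1386 / 68 = 3.2816 s


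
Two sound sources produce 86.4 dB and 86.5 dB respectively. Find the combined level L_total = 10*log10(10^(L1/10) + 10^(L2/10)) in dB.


10^(86.4/10) = 4.36516e+08
10^(86.5/10) = 4.46684e+08
Sum = 4.36516e+08 + 4.46684e+08 = 8.832e+08
L_total = 10*log10(8.832e+08) = 89.461 dB


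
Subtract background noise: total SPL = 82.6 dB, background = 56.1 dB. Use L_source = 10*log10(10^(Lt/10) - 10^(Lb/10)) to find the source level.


10^(82.6/10) = 1.8197e+08
10^(56.1/10) = 407380
Difference = 1.8197e+08 - 407380 = 1.81563e+08
L_source = 10*log10(1.81563e+08) = 82.59 dB


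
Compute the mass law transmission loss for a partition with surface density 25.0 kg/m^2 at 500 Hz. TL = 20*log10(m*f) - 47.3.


m * f = 25.0 * 500 = 12500
20*log10(12500) = 81.9382 dB
TL = 81.9382 - 47.3 = 34.638 dB


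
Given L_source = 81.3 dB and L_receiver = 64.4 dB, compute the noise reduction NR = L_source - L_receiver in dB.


NR = L_source - L_receiver (difference between source and receiving room levels)
NR = 81.3 - 64.4 = 16.9 dB


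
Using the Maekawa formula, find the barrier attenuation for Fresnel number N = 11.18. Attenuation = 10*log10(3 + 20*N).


3 + 20*N = 3 + 20*11.18 = 226.6
Att = 10*log10(226.6) = 23.553 dB


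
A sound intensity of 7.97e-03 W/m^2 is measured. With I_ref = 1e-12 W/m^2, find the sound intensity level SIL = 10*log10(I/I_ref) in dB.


I / I_ref = 7.97e-03 / 1e-12 = 7.97e+09
SIL = 10 * log10(7.97e+09) = 99.015 dB


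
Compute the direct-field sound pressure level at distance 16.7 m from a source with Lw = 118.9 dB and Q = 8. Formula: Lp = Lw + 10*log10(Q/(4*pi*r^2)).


4*pi*r^2 = 4*pi*16.7^2 = 3504.64 m^2
Q / (4*pi*r^2) = 8 / 3504.64 = 0.00228269
Lp = 118.9 + 10*log10(0.00228269) = 92.484 dB


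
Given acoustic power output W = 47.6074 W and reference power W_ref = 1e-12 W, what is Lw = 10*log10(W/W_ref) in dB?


W / W_ref = 47.6074 / 1e-12 = 4.76074e+13
Lw = 10 * log10(4.76074e+13) = 136.78 dB


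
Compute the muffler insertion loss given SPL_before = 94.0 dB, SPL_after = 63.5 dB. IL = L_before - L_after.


Insertion loss = SPL without muffler - SPL with muffler
IL = 94.0 - 63.5 = 30.5 dB


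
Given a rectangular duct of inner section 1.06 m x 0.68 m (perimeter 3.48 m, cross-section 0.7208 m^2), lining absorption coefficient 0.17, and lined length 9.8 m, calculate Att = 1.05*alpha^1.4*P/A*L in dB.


alpha^1.4 = 0.17^1.4 = 0.0836813
Attenuation rate = 1.05 * alpha^1.4 * P / A
= 1.05 * 0.0836813 * 3.48 / 0.7208 = 0.424211 dB/m
Total Att = 0.424211 * 9.8 = 4.1573 dB


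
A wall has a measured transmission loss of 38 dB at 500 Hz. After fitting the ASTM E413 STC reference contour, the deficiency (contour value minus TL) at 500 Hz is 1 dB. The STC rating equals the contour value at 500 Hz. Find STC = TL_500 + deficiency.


By ASTM E413, STC = value of the fitted reference contour at 500 Hz.
Contour value at 500 Hz = TL_500 + deficiency = 38 + 1 = 39
STC = 39


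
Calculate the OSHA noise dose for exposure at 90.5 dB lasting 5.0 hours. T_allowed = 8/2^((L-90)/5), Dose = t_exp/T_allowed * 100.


T_allowed = 8 / 2^((90.5 - 90)/5) = 7.46426 hr
Dose = 5.0 / 7.46426 * 100 = 66.986 %


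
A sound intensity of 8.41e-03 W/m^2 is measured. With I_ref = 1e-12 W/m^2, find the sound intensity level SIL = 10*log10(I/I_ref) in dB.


I / I_ref = 8.41e-03 / 1e-12 = 8.41e+09
SIL = 10 * log10(8.41e+09) = 99.248 dB


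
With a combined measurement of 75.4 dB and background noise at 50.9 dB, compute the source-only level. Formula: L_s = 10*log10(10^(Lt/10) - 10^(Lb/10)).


10^(75.4/10) = 3.46737e+07
10^(50.9/10) = 123027
Difference = 3.46737e+07 - 123027 = 3.45507e+07
L_source = 10*log10(3.45507e+07) = 75.385 dB


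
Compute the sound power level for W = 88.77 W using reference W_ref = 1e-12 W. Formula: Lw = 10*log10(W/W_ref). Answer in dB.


W / W_ref = 88.77 / 1e-12 = 8.877e+13
Lw = 10 * log10(8.877e+13) = 139.48 dB


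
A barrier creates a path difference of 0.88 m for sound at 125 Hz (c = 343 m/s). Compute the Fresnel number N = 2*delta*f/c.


N = 2*delta*f/c = 2*delta/lambda, where lambda = c/f
lambda = 343 / 125 = 2.744 m
N = 2 * 0.88 / 2.744 = 0.6414


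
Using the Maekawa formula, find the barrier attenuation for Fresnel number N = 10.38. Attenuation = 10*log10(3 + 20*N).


3 + 20*N = 3 + 20*10.38 = 210.6
Att = 10*log10(210.6) = 23.235 dB


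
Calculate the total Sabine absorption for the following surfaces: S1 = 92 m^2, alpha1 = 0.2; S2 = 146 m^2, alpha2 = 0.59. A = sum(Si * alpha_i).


92 * 0.2 = 18.4
146 * 0.59 = 86.14
A_total = 18.4 + 86.14 = 104.54 m^2


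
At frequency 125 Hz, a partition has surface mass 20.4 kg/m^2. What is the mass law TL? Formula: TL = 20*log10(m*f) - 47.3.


m * f = 20.4 * 125 = 2550
20*log10(2550) = 68.1308 dB
TL = 68.1308 - 47.3 = 20.831 dB


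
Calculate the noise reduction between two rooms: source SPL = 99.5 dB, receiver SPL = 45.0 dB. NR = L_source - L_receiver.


NR = L_source - L_receiver (difference between source and receiving room levels)
NR = 99.5 - 45.0 = 54.5 dB


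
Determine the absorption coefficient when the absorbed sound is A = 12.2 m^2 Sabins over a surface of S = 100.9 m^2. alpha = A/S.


Absorption coefficient = absorbed power / incident power
alpha = A / S = 12.2 / 100.9 = 0.12091


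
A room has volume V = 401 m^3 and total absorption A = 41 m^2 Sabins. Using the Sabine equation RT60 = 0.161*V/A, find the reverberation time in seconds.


RT60 = 0.161 * 401 / 41 = 1.5747 s


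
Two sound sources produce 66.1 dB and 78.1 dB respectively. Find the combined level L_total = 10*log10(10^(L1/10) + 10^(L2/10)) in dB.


10^(66.1/10) = 4.0738e+06
10^(78.1/10) = 6.45654e+07
Sum = 4.0738e+06 + 6.45654e+07 = 6.86392e+07
L_total = 10*log10(6.86392e+07) = 78.366 dB


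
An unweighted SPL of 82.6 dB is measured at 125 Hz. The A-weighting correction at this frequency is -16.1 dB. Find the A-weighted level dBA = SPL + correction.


A-weighting table: 125 Hz -> -16.1 dB correction
SPL_A = SPL + correction = 82.6 + (-16.1) = 66.5 dBA


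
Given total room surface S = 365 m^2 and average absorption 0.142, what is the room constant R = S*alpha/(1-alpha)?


R = 365 * 0.142 / (1 - 0.142) = 60.408 m^2


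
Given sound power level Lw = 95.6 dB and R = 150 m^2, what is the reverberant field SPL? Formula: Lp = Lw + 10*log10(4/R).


4/R = 4/150 = 0.0266667
Lp = 95.6 + 10*log10(0.0266667) = 79.86 dB


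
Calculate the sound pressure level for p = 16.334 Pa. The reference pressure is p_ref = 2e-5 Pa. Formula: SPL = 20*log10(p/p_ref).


p / p_ref = 16.334 / 2e-5 = 816700
SPL = 20 * log10(816700) = 118.24 dB


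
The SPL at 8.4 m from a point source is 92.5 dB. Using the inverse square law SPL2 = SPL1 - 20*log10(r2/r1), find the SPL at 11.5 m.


r2/r1 = 11.5/8.4 = 1.36905
Correction = 20*log10(1.36905) = 2.72839 dB
SPL2 = 92.5 - 2.72839 = 89.772 dB


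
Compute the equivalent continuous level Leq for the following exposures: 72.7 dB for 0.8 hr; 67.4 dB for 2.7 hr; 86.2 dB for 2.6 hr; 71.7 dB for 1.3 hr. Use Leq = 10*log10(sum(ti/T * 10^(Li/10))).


T_total = 0.8 + 2.7 + 2.6 + 1.3 = 7.4 hr
(0.8/7.4) * 10^(72.7/10) = 2.01307e+06
(2.7/7.4) * 10^(67.4/10) = 2.00508e+06
(2.6/7.4) * 10^(86.2/10) = 1.46468e+08
(1.3/7.4) * 10^(71.7/10) = 2.59843e+06
Sum = 2.01307e+06 + 2.00508e+06 + 1.46468e+08 + 2.59843e+06 = 1.53085e+08
Leq = 10*log10(1.53085e+08) = 81.849 dB


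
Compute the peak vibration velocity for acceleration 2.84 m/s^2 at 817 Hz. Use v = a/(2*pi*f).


omega = 2*pi*f = 2*pi*817 = 5133.36 rad/s
v = a / omega = 2.84 / 5133.36 = 0.00055324 m/s


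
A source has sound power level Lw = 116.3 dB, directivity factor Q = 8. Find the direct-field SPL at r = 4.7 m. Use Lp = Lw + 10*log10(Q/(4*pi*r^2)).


4*pi*r^2 = 4*pi*4.7^2 = 277.591 m^2
Q / (4*pi*r^2) = 8 / 277.591 = 0.0288194
Lp = 116.3 + 10*log10(0.0288194) = 100.9 dB


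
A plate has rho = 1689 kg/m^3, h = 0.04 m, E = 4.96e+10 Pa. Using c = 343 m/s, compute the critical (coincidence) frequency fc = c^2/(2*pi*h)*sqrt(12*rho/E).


12*rho/E = 12*1689/4.96e+10 = 4.08629e-07
sqrt(12*rho/E) = sqrt(4.08629e-07) = 0.000639241
c^2/(2*pi*h) = 343^2/(2*pi*0.04) = 468110
fc = 468110 * 0.000639241 = 299.24 Hz


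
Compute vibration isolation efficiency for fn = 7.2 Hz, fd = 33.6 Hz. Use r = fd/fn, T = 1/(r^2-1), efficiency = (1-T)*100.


r = 33.6 / 7.2 = 4.66667
r^2 - 1 = 4.66667^2 - 1 = 20.7778
T = 1/20.7778 = 0.0481283
Efficiency = (1 - 0.0481283)*100 = 95.187 %


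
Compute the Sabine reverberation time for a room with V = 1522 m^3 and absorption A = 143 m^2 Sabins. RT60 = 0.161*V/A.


RT60 = 0.161 * 1522 / 143 = 1.7136 s


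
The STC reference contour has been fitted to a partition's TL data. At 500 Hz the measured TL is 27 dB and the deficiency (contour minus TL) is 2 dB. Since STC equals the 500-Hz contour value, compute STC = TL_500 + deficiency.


By ASTM E413, STC = value of the fitted reference contour at 500 Hz.
Contour value at 500 Hz = TL_500 + deficiency = 27 + 2 = 29
STC = 29


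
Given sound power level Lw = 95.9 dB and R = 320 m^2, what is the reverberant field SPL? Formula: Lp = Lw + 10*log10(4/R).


4/R = 4/320 = 0.0125
Lp = 95.9 + 10*log10(0.0125) = 76.869 dB


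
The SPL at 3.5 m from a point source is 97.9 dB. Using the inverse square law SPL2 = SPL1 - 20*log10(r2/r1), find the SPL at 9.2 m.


r2/r1 = 9.2/3.5 = 2.62857
Correction = 20*log10(2.62857) = 8.39439 dB
SPL2 = 97.9 - 8.39439 = 89.506 dB


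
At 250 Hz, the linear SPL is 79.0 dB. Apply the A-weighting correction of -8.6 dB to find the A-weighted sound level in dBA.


A-weighting table: 250 Hz -> -8.6 dB correction
SPL_A = SPL + correction = 79.0 + (-8.6) = 70.4 dBA


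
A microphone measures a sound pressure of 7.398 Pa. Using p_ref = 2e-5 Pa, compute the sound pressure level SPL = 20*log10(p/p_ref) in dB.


p / p_ref = 7.398 / 2e-5 = 369900
SPL = 20 * log10(369900) = 111.36 dB


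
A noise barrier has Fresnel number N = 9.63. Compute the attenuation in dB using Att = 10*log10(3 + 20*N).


3 + 20*N = 3 + 20*9.63 = 195.6
Att = 10*log10(195.6) = 22.914 dB


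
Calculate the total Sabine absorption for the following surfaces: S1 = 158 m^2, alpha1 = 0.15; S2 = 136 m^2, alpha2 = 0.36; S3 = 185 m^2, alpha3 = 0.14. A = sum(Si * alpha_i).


158 * 0.15 = 23.7
136 * 0.36 = 48.96
185 * 0.14 = 25.9
A_total = 23.7 + 48.96 + 25.9 = 98.56 m^2


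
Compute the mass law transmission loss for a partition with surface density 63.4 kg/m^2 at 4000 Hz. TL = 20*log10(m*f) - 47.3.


m * f = 63.4 * 4000 = 253600
20*log10(253600) = 108.083 dB
TL = 108.083 - 47.3 = 60.783 dB


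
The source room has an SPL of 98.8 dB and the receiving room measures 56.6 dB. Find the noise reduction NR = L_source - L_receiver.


NR = L_source - L_receiver (difference between source and receiving room levels)
NR = 98.8 - 56.6 = 42.2 dB


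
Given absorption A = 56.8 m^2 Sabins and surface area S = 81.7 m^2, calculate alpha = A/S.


Absorption coefficient = absorbed power / incident power
alpha = A / S = 56.8 / 81.7 = 0.69523


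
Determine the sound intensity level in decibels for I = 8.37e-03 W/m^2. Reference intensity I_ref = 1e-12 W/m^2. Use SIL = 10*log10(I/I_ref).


I / I_ref = 8.37e-03 / 1e-12 = 8.37e+09
SIL = 10 * log10(8.37e+09) = 99.227 dB


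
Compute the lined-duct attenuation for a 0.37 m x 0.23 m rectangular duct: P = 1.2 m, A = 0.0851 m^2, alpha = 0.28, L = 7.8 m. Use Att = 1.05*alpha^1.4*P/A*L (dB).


alpha^1.4 = 0.28^1.4 = 0.168276
Attenuation rate = 1.05 * alpha^1.4 * P / A
= 1.05 * 0.168276 * 1.2 / 0.0851 = 2.49151 dB/m
Total Att = 2.49151 * 7.8 = 19.434 dB


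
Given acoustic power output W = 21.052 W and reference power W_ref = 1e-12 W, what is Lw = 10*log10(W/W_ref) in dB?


W / W_ref = 21.052 / 1e-12 = 2.1052e+13
Lw = 10 * log10(2.1052e+13) = 133.23 dB


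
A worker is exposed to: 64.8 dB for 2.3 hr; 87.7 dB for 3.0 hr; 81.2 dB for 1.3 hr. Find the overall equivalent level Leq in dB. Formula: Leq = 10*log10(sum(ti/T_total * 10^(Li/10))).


T_total = 2.3 + 3.0 + 1.3 = 6.6 hr
(2.3/6.6) * 10^(64.8/10) = 1.05241e+06
(3.0/6.6) * 10^(87.7/10) = 2.67656e+08
(1.3/6.6) * 10^(81.2/10) = 2.59657e+07
Sum = 1.05241e+06 + 2.67656e+08 + 2.59657e+07 = 2.94674e+08
Leq = 10*log10(2.94674e+08) = 84.693 dB


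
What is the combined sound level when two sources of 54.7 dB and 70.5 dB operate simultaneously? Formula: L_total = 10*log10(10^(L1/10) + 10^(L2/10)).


10^(54.7/10) = 295121
10^(70.5/10) = 1.12202e+07
Sum = 295121 + 1.12202e+07 = 1.15153e+07
L_total = 10*log10(1.15153e+07) = 70.613 dB


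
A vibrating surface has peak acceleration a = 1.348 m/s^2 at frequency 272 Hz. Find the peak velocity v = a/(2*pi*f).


omega = 2*pi*f = 2*pi*272 = 1709.03 rad/s
v = a / omega = 1.348 / 1709.03 = 0.00078875 m/s


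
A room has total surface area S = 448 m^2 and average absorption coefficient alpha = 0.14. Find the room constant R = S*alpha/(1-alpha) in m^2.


R = 448 * 0.14 / (1 - 0.14) = 72.93 m^2


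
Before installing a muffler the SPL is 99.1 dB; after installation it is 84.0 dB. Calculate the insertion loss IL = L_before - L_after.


Insertion loss = SPL without muffler - SPL with muffler
IL = 99.1 - 84.0 = 15.1 dB


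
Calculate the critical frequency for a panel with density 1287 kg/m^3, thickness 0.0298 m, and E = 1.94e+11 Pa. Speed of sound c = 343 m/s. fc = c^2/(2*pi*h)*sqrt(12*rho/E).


12*rho/E = 12*1287/1.94e+11 = 7.96082e-08
sqrt(12*rho/E) = sqrt(7.96082e-08) = 0.000282149
c^2/(2*pi*h) = 343^2/(2*pi*0.0298) = 628336
fc = 628336 * 0.000282149 = 177.28 Hz


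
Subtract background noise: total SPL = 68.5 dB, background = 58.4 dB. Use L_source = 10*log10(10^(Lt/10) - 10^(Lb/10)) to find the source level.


10^(68.5/10) = 7.07946e+06
10^(58.4/10) = 691831
Difference = 7.07946e+06 - 691831 = 6.38763e+06
L_source = 10*log10(6.38763e+06) = 68.053 dB


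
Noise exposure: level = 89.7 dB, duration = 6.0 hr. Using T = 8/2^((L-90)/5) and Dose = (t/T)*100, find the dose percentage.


T_allowed = 8 / 2^((89.7 - 90)/5) = 8.33973 hr
Dose = 6.0 / 8.33973 * 100 = 71.945 %


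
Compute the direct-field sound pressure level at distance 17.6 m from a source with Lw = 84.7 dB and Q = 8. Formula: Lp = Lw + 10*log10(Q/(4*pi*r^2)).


4*pi*r^2 = 4*pi*17.6^2 = 3892.56 m^2
Q / (4*pi*r^2) = 8 / 3892.56 = 0.0020552
Lp = 84.7 + 10*log10(0.0020552) = 57.829 dB


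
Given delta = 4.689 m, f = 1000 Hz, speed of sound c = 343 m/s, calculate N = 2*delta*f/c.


N = 2*delta*f/c = 2*delta/lambda, where lambda = c/f
lambda = 343 / 1000 = 0.343 m
N = 2 * 4.689 / 0.343 = 27.341


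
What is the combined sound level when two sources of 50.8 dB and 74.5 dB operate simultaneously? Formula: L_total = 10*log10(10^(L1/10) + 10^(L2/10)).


10^(50.8/10) = 120226
10^(74.5/10) = 2.81838e+07
Sum = 120226 + 2.81838e+07 = 2.8304e+07
L_total = 10*log10(2.8304e+07) = 74.518 dB


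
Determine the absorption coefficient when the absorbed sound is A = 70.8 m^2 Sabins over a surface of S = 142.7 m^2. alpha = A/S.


Absorption coefficient = absorbed power / incident power
alpha = A / S = 70.8 / 142.7 = 0.49615


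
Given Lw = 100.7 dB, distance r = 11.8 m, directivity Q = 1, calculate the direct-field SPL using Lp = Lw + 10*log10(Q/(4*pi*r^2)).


4*pi*r^2 = 4*pi*11.8^2 = 1749.74 m^2
Q / (4*pi*r^2) = 1 / 1749.74 = 0.000571513
Lp = 100.7 + 10*log10(0.000571513) = 68.27 dB


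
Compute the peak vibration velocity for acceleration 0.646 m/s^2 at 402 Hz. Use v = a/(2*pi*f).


omega = 2*pi*f = 2*pi*402 = 2525.84 rad/s
v = a / omega = 0.646 / 2525.84 = 0.00025576 m/s


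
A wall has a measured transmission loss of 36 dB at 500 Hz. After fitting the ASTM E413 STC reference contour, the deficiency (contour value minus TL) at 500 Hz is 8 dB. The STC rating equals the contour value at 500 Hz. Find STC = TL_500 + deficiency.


By ASTM E413, STC = value of the fitted reference contour at 500 Hz.
Contour value at 500 Hz = TL_500 + deficiency = 36 + 8 = 44
STC = 44


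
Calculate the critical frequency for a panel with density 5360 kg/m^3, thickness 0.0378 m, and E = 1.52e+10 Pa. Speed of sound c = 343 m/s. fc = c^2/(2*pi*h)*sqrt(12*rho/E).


12*rho/E = 12*5360/1.52e+10 = 4.23158e-06
sqrt(12*rho/E) = sqrt(4.23158e-06) = 0.00205708
c^2/(2*pi*h) = 343^2/(2*pi*0.0378) = 495355
fc = 495355 * 0.00205708 = 1019 Hz


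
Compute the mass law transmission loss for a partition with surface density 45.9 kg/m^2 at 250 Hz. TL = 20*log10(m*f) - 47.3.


m * f = 45.9 * 250 = 11475
20*log10(11475) = 81.1951 dB
TL = 81.1951 - 47.3 = 33.895 dB


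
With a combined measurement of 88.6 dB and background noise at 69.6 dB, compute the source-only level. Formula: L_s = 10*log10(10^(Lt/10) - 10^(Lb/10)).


10^(88.6/10) = 7.24436e+08
10^(69.6/10) = 9.12011e+06
Difference = 7.24436e+08 - 9.12011e+06 = 7.15316e+08
L_source = 10*log10(7.15316e+08) = 88.545 dB


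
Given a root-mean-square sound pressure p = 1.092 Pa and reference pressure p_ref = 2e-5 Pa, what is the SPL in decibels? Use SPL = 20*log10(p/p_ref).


p / p_ref = 1.092 / 2e-5 = 54600
SPL = 20 * log10(54600) = 94.744 dB


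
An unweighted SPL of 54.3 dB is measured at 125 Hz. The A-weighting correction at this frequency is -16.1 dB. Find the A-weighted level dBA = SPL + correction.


A-weighting table: 125 Hz -> -16.1 dB correction
SPL_A = SPL + correction = 54.3 + (-16.1) = 38.2 dBA


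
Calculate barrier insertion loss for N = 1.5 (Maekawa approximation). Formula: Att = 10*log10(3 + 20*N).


3 + 20*N = 3 + 20*1.5 = 33
Att = 10*log10(33) = 15.185 dB


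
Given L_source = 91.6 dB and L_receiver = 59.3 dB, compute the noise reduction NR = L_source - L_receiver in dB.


NR = L_source - L_receiver (difference between source and receiving room levels)
NR = 91.6 - 59.3 = 32.3 dB


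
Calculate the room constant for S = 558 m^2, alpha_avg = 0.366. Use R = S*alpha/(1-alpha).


R = 558 * 0.366 / (1 - 0.366) = 322.13 m^2


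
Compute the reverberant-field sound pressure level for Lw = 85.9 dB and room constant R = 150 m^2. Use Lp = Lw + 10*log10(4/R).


4/R = 4/150 = 0.0266667
Lp = 85.9 + 10*log10(0.0266667) = 70.16 dB


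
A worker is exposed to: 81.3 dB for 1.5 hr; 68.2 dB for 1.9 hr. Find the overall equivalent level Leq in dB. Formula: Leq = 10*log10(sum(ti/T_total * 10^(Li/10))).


T_total = 1.5 + 1.9 = 3.4 hr
(1.5/3.4) * 10^(81.3/10) = 5.95131e+07
(1.9/3.4) * 10^(68.2/10) = 3.69211e+06
Sum = 5.95131e+07 + 3.69211e+06 = 6.32052e+07
Leq = 10*log10(6.32052e+07) = 78.008 dB


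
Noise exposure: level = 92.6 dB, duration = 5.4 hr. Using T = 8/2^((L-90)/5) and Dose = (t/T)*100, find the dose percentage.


T_allowed = 8 / 2^((92.6 - 90)/5) = 5.57897 hr
Dose = 5.4 / 5.57897 * 100 = 96.792 %


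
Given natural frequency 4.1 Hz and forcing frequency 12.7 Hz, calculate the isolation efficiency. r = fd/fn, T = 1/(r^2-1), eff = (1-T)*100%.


r = 12.7 / 4.1 = 3.09756
r^2 - 1 = 3.09756^2 - 1 = 8.59488
T = 1/8.59488 = 0.116348
Efficiency = (1 - 0.116348)*100 = 88.365 %


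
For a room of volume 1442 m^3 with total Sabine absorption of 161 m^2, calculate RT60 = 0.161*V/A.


RT60 = 0.161 * 1442 / 161 = 1.442 s


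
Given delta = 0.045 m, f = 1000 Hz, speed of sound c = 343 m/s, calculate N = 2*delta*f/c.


N = 2*delta*f/c = 2*delta/lambda, where lambda = c/f
lambda = 343 / 1000 = 0.343 m
N = 2 * 0.045 / 0.343 = 0.26239


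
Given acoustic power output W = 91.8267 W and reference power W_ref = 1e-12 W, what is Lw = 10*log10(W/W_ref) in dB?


W / W_ref = 91.8267 / 1e-12 = 9.18267e+13
Lw = 10 * log10(9.18267e+13) = 139.63 dB


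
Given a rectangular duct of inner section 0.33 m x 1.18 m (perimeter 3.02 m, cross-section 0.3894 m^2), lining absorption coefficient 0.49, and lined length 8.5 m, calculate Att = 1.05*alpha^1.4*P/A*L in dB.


alpha^1.4 = 0.49^1.4 = 0.368362
Attenuation rate = 1.05 * alpha^1.4 * P / A
= 1.05 * 0.368362 * 3.02 / 0.3894 = 2.99968 dB/m
Total Att = 2.99968 * 8.5 = 25.497 dB


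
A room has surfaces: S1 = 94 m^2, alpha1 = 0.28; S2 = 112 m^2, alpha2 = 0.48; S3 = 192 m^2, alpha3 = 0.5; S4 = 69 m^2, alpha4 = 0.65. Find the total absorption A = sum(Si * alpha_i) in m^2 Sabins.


94 * 0.28 = 26.32
112 * 0.48 = 53.76
192 * 0.5 = 96
69 * 0.65 = 44.85
A_total = 26.32 + 53.76 + 96 + 44.85 = 220.93 m^2


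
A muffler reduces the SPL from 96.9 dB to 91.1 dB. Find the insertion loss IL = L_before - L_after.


Insertion loss = SPL without muffler - SPL with muffler
IL = 96.9 - 91.1 = 5.8 dB


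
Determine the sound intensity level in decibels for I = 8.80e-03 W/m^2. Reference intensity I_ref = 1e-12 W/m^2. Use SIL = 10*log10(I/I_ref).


I / I_ref = 8.80e-03 / 1e-12 = 8.8e+09
SIL = 10 * log10(8.8e+09) = 99.445 dB


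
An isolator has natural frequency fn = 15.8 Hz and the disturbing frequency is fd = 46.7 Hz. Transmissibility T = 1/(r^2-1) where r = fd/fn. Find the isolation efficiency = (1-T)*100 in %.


r = 46.7 / 15.8 = 2.9557
r^2 - 1 = 2.9557^2 - 1 = 7.73616
T = 1/7.73616 = 0.129263
Efficiency = (1 - 0.129263)*100 = 87.074 %


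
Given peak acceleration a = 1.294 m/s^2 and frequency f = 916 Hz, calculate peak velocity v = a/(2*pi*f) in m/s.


omega = 2*pi*f = 2*pi*916 = 5755.4 rad/s
v = a / omega = 1.294 / 5755.4 = 0.00022483 m/s


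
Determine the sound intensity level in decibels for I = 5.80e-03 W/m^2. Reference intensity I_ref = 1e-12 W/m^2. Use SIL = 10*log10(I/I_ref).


I / I_ref = 5.80e-03 / 1e-12 = 5.8e+09
SIL = 10 * log10(5.8e+09) = 97.634 dB


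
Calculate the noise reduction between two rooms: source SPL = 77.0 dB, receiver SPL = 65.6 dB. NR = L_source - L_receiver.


NR = L_source - L_receiver (difference between source and receiving room levels)
NR = 77.0 - 65.6 = 11.4 dB


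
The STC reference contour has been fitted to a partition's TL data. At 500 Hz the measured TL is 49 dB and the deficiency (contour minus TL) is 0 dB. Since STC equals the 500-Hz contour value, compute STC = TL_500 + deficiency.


By ASTM E413, STC = value of the fitted reference contour at 500 Hz.
Contour value at 500 Hz = TL_500 + deficiency = 49 + 0 = 49
STC = 49


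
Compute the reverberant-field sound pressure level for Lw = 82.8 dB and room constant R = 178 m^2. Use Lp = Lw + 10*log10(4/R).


4/R = 4/178 = 0.0224719
Lp = 82.8 + 10*log10(0.0224719) = 66.316 dB


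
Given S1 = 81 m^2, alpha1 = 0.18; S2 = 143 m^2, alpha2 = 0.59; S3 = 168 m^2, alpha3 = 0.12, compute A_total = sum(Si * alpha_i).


81 * 0.18 = 14.58
143 * 0.59 = 84.37
168 * 0.12 = 20.16
A_total = 14.58 + 84.37 + 20.16 = 119.11 m^2


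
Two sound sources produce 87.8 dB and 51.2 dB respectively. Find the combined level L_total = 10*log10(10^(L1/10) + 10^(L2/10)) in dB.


10^(87.8/10) = 6.0256e+08
10^(51.2/10) = 131826
Sum = 6.0256e+08 + 131826 = 6.02692e+08
L_total = 10*log10(6.02692e+08) = 87.801 dB


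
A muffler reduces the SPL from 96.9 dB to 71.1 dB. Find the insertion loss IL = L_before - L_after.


Insertion loss = SPL without muffler - SPL with muffler
IL = 96.9 - 71.1 = 25.8 dB
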